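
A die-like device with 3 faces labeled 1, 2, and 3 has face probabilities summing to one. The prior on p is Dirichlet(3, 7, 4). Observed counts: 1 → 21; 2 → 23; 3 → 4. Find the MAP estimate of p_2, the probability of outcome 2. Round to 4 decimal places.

The posterior is Dirichlet(αᵢ + nᵢ) = Dirichlet(24, 30, 8).
For a Dirichlet(a₁,…,a_K) with all aᵢ > 1, the mode has j-th component (aⱼ − 1)/(Σaᵢ − K).
Here Σaᵢ = 62 and K = 3, so p_2 = (30 − 1)/(62 − 3) = 29/59 ≈ 0.4915.

MAP estimate: 0.4915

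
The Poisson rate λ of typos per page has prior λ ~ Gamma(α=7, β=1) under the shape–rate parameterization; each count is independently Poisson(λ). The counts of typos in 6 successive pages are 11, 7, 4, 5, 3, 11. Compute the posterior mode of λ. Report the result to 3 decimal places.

λ̂_MAP = 6.714

Σxᵢ = 11+7+4+5+3+11 = 41, with n = 6.
Posterior ∝ λ^6e^(−1λ) · λ^41e^(−6λ) = λ^47e^(−7λ), i.e. Gamma(shape=48, rate=7).
The mode of a Gamma(a, b) with a ≥ 1 (shape–rate) is (a−1)/b = 47/7 ≈ 6.714.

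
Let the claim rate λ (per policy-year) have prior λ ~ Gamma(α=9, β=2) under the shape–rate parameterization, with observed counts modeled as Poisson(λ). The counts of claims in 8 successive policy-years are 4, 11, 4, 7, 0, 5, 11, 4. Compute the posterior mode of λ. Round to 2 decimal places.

λ̂_MAP = 5.40

Σxᵢ = 4+11+4+7+0+5+11+4 = 46, with n = 8.
Posterior ∝ λ^8e^(−2λ) · λ^46e^(−8λ) = λ^54e^(−10λ), i.e. Gamma(shape=55, rate=10).
The mode of a Gamma(a, b) with a ≥ 1 (shape–rate) is (a−1)/b = 54/10 ≈ 5.40.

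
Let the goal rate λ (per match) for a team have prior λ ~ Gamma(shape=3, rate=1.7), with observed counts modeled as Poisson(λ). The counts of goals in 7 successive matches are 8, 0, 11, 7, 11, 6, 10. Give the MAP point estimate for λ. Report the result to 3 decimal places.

λ̂_MAP = 6.322

Σxᵢ = 8+0+11+7+11+6+10 = 53, with n = 7.
Posterior ∝ λ^2e^(−1.7λ) · λ^53e^(−7λ) = λ^55e^(−8.7λ), i.e. Gamma(shape=56, rate=8.7).
The mode of a Gamma(a, b) with a ≥ 1 (shape–rate) is (a−1)/b = 55/8.7 ≈ 6.322.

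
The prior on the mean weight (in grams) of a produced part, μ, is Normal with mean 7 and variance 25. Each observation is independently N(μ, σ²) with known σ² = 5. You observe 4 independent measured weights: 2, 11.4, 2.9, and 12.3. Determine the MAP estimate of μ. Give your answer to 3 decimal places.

μ̂_MAP = 7.143

n = 4; x̄ = (2 + 11.4 + 2.9 + 12.3)/4 = 28.6/4 = 7.15.
For a Normal prior and Normal likelihood with known variance, the posterior is Normal; its mode equals its mean, the precision-weighted average.
Prior precision 1/σ₀² = 1/25 = 0.04; data precision n/σ² = 4/5 = 0.8.
μ̂ = (0.04·7 + 0.8·7.15) / (0.04 + 0.8) = 6/0.84 = 50/7 ≈ 7.143.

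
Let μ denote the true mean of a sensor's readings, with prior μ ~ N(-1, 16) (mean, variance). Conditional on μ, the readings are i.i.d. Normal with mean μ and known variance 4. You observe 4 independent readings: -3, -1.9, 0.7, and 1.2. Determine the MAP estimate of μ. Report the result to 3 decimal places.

μ̂_MAP = -0.765

n = 4; x̄ = ((-3) + (-1.9) + 0.7 + 1.2)/4 = -3/4 = -0.75.
For a Normal prior and Normal likelihood with known variance, the posterior is Normal; its mode equals its mean, the precision-weighted average.
Prior precision 1/σ₀² = 1/16 = 0.0625; data precision n/σ² = 4/4 = 1.
μ̂ = (0.0625·(-1) + 1·(-0.75)) / (0.0625 + 1) = (-0.8125)/1.0625 = -13/17 ≈ -0.765.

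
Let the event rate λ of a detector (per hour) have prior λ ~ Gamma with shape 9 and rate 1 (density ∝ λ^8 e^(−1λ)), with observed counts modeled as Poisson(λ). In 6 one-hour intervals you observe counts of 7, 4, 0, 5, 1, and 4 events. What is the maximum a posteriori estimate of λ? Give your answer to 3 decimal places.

Σxᵢ = 7+4+0+5+1+4 = 21, with n = 6.
Posterior ∝ λ^8e^(−1λ) · λ^21e^(−6λ) = λ^29e^(−7λ), i.e. Gamma(shape=30, rate=7).
The mode of a Gamma(a, b) with a ≥ 1 (shape–rate) is (a−1)/b = 29/7 ≈ 4.143.

λ̂_MAP = 4.143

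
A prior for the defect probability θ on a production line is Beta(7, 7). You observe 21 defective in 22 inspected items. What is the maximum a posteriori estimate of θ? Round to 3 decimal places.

Prior: Beta(7, 7).
Data: 21 successes in 22 trials. The binomial likelihood contributes θ^21(1−θ)^1, so the posterior is Beta(7+21, 7+1) = Beta(28, 8).
For Beta(a, b) with a, b > 1 the mode is (a−1)/(a+b−2) = 27/34 ≈ 0.794.

θ̂_MAP = 0.794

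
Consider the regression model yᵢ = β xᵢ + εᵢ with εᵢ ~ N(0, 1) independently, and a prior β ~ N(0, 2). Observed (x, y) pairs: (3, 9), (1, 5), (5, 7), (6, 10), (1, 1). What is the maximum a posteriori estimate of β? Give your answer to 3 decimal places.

log p(β | y) = −Σ(yᵢ − βxᵢ)²/(2·1) − β²/(2·2) + const.
Setting the derivative to zero: Σxᵢ(yᵢ − βxᵢ)/1 − β/2 = 0, so β = Σxᵢyᵢ / (Σxᵢ² + σ²/τ²).
Σxᵢyᵢ = 3·9 + 1·5 + 5·7 + 6·10 + 1·1 = 128; Σxᵢ² = 72; σ²/τ² = 0.5.
β̂_MAP = 128 / (72 + 0.5) = 128/72.5 ≈ 1.766.

β̂_MAP = 1.766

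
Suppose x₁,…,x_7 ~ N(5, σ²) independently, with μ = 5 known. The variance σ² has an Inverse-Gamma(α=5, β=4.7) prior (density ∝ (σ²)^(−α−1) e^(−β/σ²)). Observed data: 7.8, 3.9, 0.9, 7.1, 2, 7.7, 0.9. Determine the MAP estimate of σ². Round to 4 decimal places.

σ̂²_MAP = 3.8300

Sum of squared deviations about the known mean: SS = (7.8−5)² + (3.9−5)² + (0.9−5)² + (7.1−5)² + (2−5)² + (7.7−5)² + (0.9−5)² = 63.37.
The Normal likelihood contributes (σ²)^(−n/2) exp(−SS/(2σ²)), so the posterior is Inverse-Gamma(α + n/2, β + SS/2) = Inverse-Gamma(8.5, 36.385).
The mode of Inverse-Gamma(a, b) is b/(a+1) = 36.385/9.5 ≈ 3.8300.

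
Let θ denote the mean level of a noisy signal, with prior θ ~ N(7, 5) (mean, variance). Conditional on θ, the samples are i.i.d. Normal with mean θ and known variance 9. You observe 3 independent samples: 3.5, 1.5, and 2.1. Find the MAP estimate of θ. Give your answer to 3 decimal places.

θ̂_MAP = 4.104

n = 3; x̄ = (3.5 + 1.5 + 2.1)/3 = 7.1/3 = 71/30 ≈ 2.3667.
For a Normal prior and Normal likelihood with known variance, the posterior is Normal; its mode equals its mean, the precision-weighted average.
Prior precision 1/σ₀² = 1/5 = 0.2; data precision n/σ² = 3/9 = 1/3.
θ̂ = (0.2·7 + (1/3)·(71/30)) / (0.2 + 1/3) = (197/90)/(8/15) = 197/48 ≈ 4.104.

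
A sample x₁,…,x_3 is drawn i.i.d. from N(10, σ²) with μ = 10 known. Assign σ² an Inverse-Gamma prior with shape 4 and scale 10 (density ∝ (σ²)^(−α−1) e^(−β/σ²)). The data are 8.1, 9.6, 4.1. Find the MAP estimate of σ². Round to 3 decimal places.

Sum of squared deviations about the known mean: SS = (8.1−10)² + (9.6−10)² + (4.1−10)² = 38.58.
The Normal likelihood contributes (σ²)^(−n/2) exp(−SS/(2σ²)), so the posterior is Inverse-Gamma(α + n/2, β + SS/2) = Inverse-Gamma(5.5, 29.29).
The mode of Inverse-Gamma(a, b) is b/(a+1) = 29.29/6.5 ≈ 4.506.

σ̂²_MAP = 4.506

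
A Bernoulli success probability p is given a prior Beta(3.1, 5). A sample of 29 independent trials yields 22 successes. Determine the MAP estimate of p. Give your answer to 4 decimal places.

p̂_MAP = 0.6866

Prior: Beta(3.1, 5).
Data: 22 successes in 29 trials. The binomial likelihood contributes p^22(1−p)^7, so the posterior is Beta(3.1+22, 5+7) = Beta(25.1, 12).
For Beta(a, b) with a, b > 1 the mode is (a−1)/(a+b−2) = 24.1/35.1 ≈ 0.6866.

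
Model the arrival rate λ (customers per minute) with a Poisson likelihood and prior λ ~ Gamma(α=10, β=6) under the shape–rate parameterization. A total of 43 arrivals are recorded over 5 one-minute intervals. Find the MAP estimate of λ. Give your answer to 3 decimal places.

Σxᵢ = 43, n = 5.
Posterior ∝ λ^9e^(−6λ) · λ^43e^(−5λ) = λ^52e^(−11λ), i.e. Gamma(shape=53, rate=11).
The mode of a Gamma(a, b) with a ≥ 1 (shape–rate) is (a−1)/b = 52/11 ≈ 4.727.

λ̂_MAP = 4.727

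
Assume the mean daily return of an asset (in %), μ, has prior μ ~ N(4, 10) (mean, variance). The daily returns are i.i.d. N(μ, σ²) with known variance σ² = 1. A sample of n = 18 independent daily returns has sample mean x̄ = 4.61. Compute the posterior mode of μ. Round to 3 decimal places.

n = 18, x̄ = 4.61.
For a Normal prior and Normal likelihood with known variance, the posterior is Normal; its mode equals its mean, the precision-weighted average.
Prior precision 1/σ₀² = 1/10 = 0.1; data precision n/σ² = 18/1 = 18.
μ̂ = (0.1·4 + 18·4.61) / (0.1 + 18) = 83.38/18.1 = 4169/905 ≈ 4.607.

μ̂_MAP = 4.607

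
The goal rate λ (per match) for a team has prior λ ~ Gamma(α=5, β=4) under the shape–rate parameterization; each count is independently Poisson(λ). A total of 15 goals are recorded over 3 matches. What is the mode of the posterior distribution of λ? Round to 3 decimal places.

λ̂_MAP = 2.714

Σxᵢ = 15, n = 3.
Posterior ∝ λ^4e^(−4λ) · λ^15e^(−3λ) = λ^19e^(−7λ), i.e. Gamma(shape=20, rate=7).
The mode of a Gamma(a, b) with a ≥ 1 (shape–rate) is (a−1)/b = 19/7 ≈ 2.714.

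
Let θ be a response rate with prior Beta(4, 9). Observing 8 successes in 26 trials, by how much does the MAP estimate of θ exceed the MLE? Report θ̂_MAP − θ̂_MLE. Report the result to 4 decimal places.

MAP − MLE = -0.0104

Posterior is Beta(12, 27); MAP = (12−1)/(39−2) = 11/37 ≈ 0.29730.
MLE ignores the prior: θ̂_MLE = k/n = 8/26 ≈ 0.30769.
Difference = 11/37 − 8/26 = -5/481 ≈ -0.0104.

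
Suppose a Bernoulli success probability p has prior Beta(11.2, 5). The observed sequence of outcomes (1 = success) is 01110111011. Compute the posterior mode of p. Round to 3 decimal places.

Prior: Beta(11.2, 5).
Data: 8 successes in 11 trials (from the sequence). The binomial likelihood contributes p^8(1−p)^3, so the posterior is Beta(11.2+8, 5+3) = Beta(19.2, 8).
For Beta(a, b) with a, b > 1 the mode is (a−1)/(a+b−2) = 18.2/25.2 ≈ 0.722.

p̂_MAP = 0.722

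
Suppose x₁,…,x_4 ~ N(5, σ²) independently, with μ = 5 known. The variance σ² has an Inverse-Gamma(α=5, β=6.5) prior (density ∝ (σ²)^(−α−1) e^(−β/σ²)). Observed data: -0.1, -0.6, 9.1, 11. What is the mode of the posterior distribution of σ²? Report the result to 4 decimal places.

Sum of squared deviations about the known mean: SS = (-0.1−5)² + (-0.6−5)² + (9.1−5)² + (11−5)² = 110.18.
The Normal likelihood contributes (σ²)^(−n/2) exp(−SS/(2σ²)), so the posterior is Inverse-Gamma(α + n/2, β + SS/2) = Inverse-Gamma(7, 61.59).
The mode of Inverse-Gamma(a, b) is b/(a+1) = 61.59/8 ≈ 7.6988.

σ̂²_MAP = 7.6988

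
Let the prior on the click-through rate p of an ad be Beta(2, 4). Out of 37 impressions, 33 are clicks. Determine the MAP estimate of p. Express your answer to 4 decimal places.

p̂_MAP = 0.8293

Prior: Beta(2, 4).
Data: 33 successes in 37 trials. The binomial likelihood contributes p^33(1−p)^4, so the posterior is Beta(2+33, 4+4) = Beta(35, 8).
For Beta(a, b) with a, b > 1 the mode is (a−1)/(a+b−2) = 34/41 ≈ 0.8293.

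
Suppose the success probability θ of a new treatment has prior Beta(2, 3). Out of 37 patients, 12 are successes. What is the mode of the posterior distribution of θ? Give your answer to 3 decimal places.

Prior: Beta(2, 3).
Data: 12 successes in 37 trials. The binomial likelihood contributes θ^12(1−θ)^25, so the posterior is Beta(2+12, 3+25) = Beta(14, 28).
For Beta(a, b) with a, b > 1 the mode is (a−1)/(a+b−2) = 13/40 ≈ 0.325.

θ̂_MAP = 0.325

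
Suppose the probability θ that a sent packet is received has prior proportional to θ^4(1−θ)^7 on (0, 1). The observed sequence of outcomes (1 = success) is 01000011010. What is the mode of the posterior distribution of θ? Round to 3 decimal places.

The prior density ∝ θ^4(1−θ)^7 is the kernel of Beta(5, 8).
Data: 4 successes in 11 trials (from the sequence). The binomial likelihood contributes θ^4(1−θ)^7, so the posterior is Beta(5+4, 8+7) = Beta(9, 15).
For Beta(a, b) with a, b > 1 the mode is (a−1)/(a+b−2) = 8/22 ≈ 0.364.

θ̂_MAP = 0.364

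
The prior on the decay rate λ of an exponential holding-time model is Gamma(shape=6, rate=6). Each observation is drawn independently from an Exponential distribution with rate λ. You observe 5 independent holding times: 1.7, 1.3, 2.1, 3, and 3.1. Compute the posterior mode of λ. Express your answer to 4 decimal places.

λ̂_MAP = 0.5814

The Exponential(rate=λ) likelihood is ∝ λ^n e^(−λΣtᵢ). Here n = 5 and Σtᵢ = 1.7 + 1.3 + 2.1 + 3 + 3.1 = 11.2.
Posterior ∝ λ^5e^(−6λ) · λ^5e^(−11.2λ) = λ^10e^(−17.2λ), i.e. Gamma(11, 17.2).
Mode = (a−1)/b = 10/17.2 ≈ 0.5814.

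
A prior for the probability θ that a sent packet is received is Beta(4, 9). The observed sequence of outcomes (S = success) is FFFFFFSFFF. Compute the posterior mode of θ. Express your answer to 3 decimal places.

Prior: Beta(4, 9).
Data: 1 success in 10 trials (from the sequence). The binomial likelihood contributes θ(1−θ)^9, so the posterior is Beta(4+1, 9+9) = Beta(5, 18).
For Beta(a, b) with a, b > 1 the mode is (a−1)/(a+b−2) = 4/21 ≈ 0.190.

θ̂_MAP = 0.190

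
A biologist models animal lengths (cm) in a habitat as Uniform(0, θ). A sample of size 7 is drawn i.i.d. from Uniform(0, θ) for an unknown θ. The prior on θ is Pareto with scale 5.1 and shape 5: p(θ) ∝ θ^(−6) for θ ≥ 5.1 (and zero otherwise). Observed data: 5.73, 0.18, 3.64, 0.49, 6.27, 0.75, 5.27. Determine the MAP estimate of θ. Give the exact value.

The Uniform(0, θ) likelihood is θ^(−n) for θ ≥ max(xᵢ), zero otherwise. Here max(xᵢ) = 6.27.
Posterior ∝ θ^(−6) · θ^(−7) = θ^(−13) on θ ≥ max(5.1, 6.27) = 6.27.
This density is strictly decreasing in θ, so the posterior mode lies at the lower boundary of the support.

θ̂_MAP = 6.27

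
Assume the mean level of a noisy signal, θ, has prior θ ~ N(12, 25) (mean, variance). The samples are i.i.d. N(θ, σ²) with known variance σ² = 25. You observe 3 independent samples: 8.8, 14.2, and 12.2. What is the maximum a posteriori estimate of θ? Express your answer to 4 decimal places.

n = 3; x̄ = (8.8 + 14.2 + 12.2)/3 = 35.2/3 = 176/15 ≈ 11.7333.
For a Normal prior and Normal likelihood with known variance, the posterior is Normal; its mode equals its mean, the precision-weighted average.
Prior precision 1/σ₀² = 1/25 = 0.04; data precision n/σ² = 3/25 = 0.12.
θ̂ = (0.04·12 + 0.12·(176/15)) / (0.04 + 0.12) = 1.888/0.16 = 11.8000.

θ̂_MAP = 11.8000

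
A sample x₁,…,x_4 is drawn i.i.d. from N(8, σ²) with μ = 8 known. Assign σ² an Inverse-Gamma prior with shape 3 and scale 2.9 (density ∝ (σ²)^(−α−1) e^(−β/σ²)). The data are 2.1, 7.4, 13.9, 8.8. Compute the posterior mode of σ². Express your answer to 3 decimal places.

σ̂²_MAP = 6.368

Sum of squared deviations about the known mean: SS = (2.1−8)² + (7.4−8)² + (13.9−8)² + (8.8−8)² = 70.62.
The Normal likelihood contributes (σ²)^(−n/2) exp(−SS/(2σ²)), so the posterior is Inverse-Gamma(α + n/2, β + SS/2) = Inverse-Gamma(5, 38.21).
The mode of Inverse-Gamma(a, b) is b/(a+1) = 38.21/6 ≈ 6.368.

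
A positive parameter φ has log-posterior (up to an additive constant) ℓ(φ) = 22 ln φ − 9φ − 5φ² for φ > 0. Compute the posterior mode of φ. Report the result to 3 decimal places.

ℓ'(φ) = 22/φ − 9 − 10φ. Setting this to zero and multiplying by φ: 10φ² + 9φ − 22 = 0.
φ = (−9 + √(9² + 4·10·22)) / (2·10) = (−9 + √961) / 20 = (−9 + 31)/20 = 11/10.
ℓ''(φ) = −22/φ² − 10 < 0, confirming a maximum.

φ̂_MAP = 1.100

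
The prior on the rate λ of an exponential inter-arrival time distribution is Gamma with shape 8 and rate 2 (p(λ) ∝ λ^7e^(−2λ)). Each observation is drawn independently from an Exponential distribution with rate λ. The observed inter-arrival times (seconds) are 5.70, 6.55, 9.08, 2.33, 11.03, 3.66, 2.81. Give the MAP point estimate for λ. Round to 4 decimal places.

λ̂_MAP = 0.3244

The Exponential(rate=λ) likelihood is ∝ λ^n e^(−λΣtᵢ). Here n = 7 and Σtᵢ = 5.70 + 6.55 + 9.08 + 2.33 + 11.03 + 3.66 + 2.81 = 41.16.
Posterior ∝ λ^7e^(−2λ) · λ^7e^(−41.16λ) = λ^14e^(−43.16λ), i.e. Gamma(15, 43.16).
Mode = (a−1)/b = 14/43.16 ≈ 0.3244.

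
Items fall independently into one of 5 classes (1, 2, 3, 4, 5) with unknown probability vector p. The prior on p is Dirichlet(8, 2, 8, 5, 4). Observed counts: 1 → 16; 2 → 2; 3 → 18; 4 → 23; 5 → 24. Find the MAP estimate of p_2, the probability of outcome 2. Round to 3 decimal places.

MAP estimate: 0.029

The posterior is Dirichlet(αᵢ + nᵢ) = Dirichlet(24, 4, 26, 28, 28).
For a Dirichlet(a₁,…,a_K) with all aᵢ > 1, the mode has j-th component (aⱼ − 1)/(Σaᵢ − K).
Here Σaᵢ = 110 and K = 5, so p_2 = (4 − 1)/(110 − 5) = 3/105 ≈ 0.029.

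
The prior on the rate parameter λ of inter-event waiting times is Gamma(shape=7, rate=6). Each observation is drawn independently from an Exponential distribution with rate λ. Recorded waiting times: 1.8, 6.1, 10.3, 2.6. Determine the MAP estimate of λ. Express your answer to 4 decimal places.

λ̂_MAP = 0.3731

The Exponential(rate=λ) likelihood is ∝ λ^n e^(−λΣtᵢ). Here n = 4 and Σtᵢ = 1.8 + 6.1 + 10.3 + 2.6 = 20.8.
Posterior ∝ λ^6e^(−6λ) · λ^4e^(−20.8λ) = λ^10e^(−26.8λ), i.e. Gamma(11, 26.8).
Mode = (a−1)/b = 10/26.8 ≈ 0.3731.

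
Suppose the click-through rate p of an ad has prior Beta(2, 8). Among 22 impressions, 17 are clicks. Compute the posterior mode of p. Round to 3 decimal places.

p̂_MAP = 0.600

Prior: Beta(2, 8).
Data: 17 successes in 22 trials. The binomial likelihood contributes p^17(1−p)^5, so the posterior is Beta(2+17, 8+5) = Beta(19, 13).
For Beta(a, b) with a, b > 1 the mode is (a−1)/(a+b−2) = 18/30 ≈ 0.600.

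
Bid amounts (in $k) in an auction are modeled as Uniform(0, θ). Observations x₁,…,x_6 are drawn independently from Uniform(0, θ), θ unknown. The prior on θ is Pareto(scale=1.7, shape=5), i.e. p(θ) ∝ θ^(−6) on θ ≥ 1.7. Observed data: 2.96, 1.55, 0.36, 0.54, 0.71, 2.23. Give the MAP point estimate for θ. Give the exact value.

The Uniform(0, θ) likelihood is θ^(−n) for θ ≥ max(xᵢ), zero otherwise. Here max(xᵢ) = 2.96.
Posterior ∝ θ^(−6) · θ^(−6) = θ^(−12) on θ ≥ max(1.7, 2.96) = 2.96.
This density is strictly decreasing in θ, so the posterior mode lies at the lower boundary of the support.

θ̂_MAP = 2.96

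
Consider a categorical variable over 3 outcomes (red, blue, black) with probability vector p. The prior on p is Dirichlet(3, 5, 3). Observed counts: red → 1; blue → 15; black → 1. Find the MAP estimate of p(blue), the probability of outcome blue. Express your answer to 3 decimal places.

The posterior is Dirichlet(αᵢ + nᵢ) = Dirichlet(4, 20, 4).
For a Dirichlet(a₁,…,a_K) with all aᵢ > 1, the mode has j-th component (aⱼ − 1)/(Σaᵢ − K).
Here Σaᵢ = 28 and K = 3, so p(blue) = (20 − 1)/(28 − 3) = 19/25 ≈ 0.760.

MAP estimate of p(blue) = 0.760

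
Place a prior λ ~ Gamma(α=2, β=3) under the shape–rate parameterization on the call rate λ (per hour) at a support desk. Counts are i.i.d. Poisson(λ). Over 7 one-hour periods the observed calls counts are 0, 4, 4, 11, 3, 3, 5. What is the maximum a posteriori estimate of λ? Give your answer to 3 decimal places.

λ̂_MAP = 3.100

Σxᵢ = 0+4+4+11+3+3+5 = 30, with n = 7.
Posterior ∝ λe^(−3λ) · λ^30e^(−7λ) = λ^31e^(−10λ), i.e. Gamma(shape=32, rate=10).
The mode of a Gamma(a, b) with a ≥ 1 (shape–rate) is (a−1)/b = 31/10 ≈ 3.100.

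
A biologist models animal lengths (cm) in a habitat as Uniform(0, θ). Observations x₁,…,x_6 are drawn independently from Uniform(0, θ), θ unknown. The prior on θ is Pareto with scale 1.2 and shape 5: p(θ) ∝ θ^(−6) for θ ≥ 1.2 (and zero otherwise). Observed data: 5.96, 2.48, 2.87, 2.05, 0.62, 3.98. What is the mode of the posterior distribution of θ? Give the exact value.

θ̂_MAP = 5.96

The Uniform(0, θ) likelihood is θ^(−n) for θ ≥ max(xᵢ), zero otherwise. Here max(xᵢ) = 5.96.
Posterior ∝ θ^(−6) · θ^(−6) = θ^(−12) on θ ≥ max(1.2, 5.96) = 5.96.
This density is strictly decreasing in θ, so the posterior mode lies at the lower boundary of the support.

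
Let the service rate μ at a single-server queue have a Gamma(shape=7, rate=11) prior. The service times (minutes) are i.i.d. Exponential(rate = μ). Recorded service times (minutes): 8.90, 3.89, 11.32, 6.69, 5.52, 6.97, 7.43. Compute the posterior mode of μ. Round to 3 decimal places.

The Exponential(rate=μ) likelihood is ∝ μ^n e^(−μΣtᵢ). Here n = 7 and Σtᵢ = 8.90 + 3.89 + 11.32 + 6.69 + 5.52 + 6.97 + 7.43 = 50.72.
Posterior ∝ μ^6e^(−11μ) · μ^7e^(−50.72μ) = μ^13e^(−61.72μ), i.e. Gamma(14, 61.72).
Mode = (a−1)/b = 13/61.72 ≈ 0.211.

μ̂_MAP = 0.211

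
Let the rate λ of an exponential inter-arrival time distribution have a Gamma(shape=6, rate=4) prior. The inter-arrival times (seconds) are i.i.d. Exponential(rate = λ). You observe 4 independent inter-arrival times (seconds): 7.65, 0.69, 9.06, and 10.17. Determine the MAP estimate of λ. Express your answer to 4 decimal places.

The Exponential(rate=λ) likelihood is ∝ λ^n e^(−λΣtᵢ). Here n = 4 and Σtᵢ = 7.65 + 0.69 + 9.06 + 10.17 = 27.57.
Posterior ∝ λ^5e^(−4λ) · λ^4e^(−27.57λ) = λ^9e^(−31.57λ), i.e. Gamma(10, 31.57).
Mode = (a−1)/b = 9/31.57 ≈ 0.2851.

λ̂_MAP = 0.2851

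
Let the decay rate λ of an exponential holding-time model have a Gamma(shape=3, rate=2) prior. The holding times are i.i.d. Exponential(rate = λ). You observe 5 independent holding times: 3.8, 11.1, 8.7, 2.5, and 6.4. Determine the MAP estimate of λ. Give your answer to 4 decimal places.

λ̂_MAP = 0.2029

The Exponential(rate=λ) likelihood is ∝ λ^n e^(−λΣtᵢ). Here n = 5 and Σtᵢ = 3.8 + 11.1 + 8.7 + 2.5 + 6.4 = 32.5.
Posterior ∝ λ^2e^(−2λ) · λ^5e^(−32.5λ) = λ^7e^(−34.5λ), i.e. Gamma(8, 34.5).
Mode = (a−1)/b = 7/34.5 ≈ 0.2029.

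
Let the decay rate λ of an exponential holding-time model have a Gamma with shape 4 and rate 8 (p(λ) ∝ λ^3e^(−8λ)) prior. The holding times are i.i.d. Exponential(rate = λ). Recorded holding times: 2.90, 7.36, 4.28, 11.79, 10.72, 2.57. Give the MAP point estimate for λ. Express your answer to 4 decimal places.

The Exponential(rate=λ) likelihood is ∝ λ^n e^(−λΣtᵢ). Here n = 6 and Σtᵢ = 2.90 + 7.36 + 4.28 + 11.79 + 10.72 + 2.57 = 39.62.
Posterior ∝ λ^3e^(−8λ) · λ^6e^(−39.62λ) = λ^9e^(−47.62λ), i.e. Gamma(10, 47.62).
Mode = (a−1)/b = 9/47.62 ≈ 0.1890.

λ̂_MAP = 0.1890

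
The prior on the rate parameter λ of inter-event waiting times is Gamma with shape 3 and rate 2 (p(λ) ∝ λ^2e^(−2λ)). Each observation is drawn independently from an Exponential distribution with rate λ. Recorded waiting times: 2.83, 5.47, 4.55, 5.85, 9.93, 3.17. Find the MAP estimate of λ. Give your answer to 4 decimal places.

λ̂_MAP = 0.2367

The Exponential(rate=λ) likelihood is ∝ λ^n e^(−λΣtᵢ). Here n = 6 and Σtᵢ = 2.83 + 5.47 + 4.55 + 5.85 + 9.93 + 3.17 = 31.80.
Posterior ∝ λ^2e^(−2λ) · λ^6e^(−31.80λ) = λ^8e^(−33.80λ), i.e. Gamma(9, 33.80).
Mode = (a−1)/b = 8/33.80 ≈ 0.2367.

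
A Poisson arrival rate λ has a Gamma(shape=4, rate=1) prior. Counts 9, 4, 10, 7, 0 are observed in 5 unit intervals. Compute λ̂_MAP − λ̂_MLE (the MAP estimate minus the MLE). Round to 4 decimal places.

MAP − MLE = -0.5000

Σxᵢ = 30. Posterior is Gamma(34, 6); MAP = (34−1)/6 = 33/6 ≈ 5.50000.
MLE = x̄ = 30/5 ≈ 6.00000.
Difference = 33/6 − 30/5 = -1/2 ≈ -0.5000.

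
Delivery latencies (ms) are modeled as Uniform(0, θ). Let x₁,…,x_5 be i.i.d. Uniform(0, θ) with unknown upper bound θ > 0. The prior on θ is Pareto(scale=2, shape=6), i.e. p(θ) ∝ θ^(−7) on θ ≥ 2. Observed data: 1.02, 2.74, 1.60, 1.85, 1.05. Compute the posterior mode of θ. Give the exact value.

The Uniform(0, θ) likelihood is θ^(−n) for θ ≥ max(xᵢ), zero otherwise. Here max(xᵢ) = 2.74.
Posterior ∝ θ^(−7) · θ^(−5) = θ^(−12) on θ ≥ max(2, 2.74) = 2.74.
This density is strictly decreasing in θ, so the posterior mode lies at the lower boundary of the support.

θ̂_MAP = 2.74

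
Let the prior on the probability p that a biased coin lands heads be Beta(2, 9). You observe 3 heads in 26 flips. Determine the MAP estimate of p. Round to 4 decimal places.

Prior: Beta(2, 9).
Data: 3 successes in 26 trials. The binomial likelihood contributes p^3(1−p)^23, so the posterior is Beta(2+3, 9+23) = Beta(5, 32).
For Beta(a, b) with a, b > 1 the mode is (a−1)/(a+b−2) = 4/35 ≈ 0.1143.

p̂_MAP = 0.1143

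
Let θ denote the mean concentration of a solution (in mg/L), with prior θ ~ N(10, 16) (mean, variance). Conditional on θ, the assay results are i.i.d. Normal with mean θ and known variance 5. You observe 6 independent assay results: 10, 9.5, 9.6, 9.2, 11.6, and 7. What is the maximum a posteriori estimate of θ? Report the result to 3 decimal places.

n = 6; x̄ = (10 + 9.5 + 9.6 + 9.2 + 11.6 + 7)/6 = 56.9/6 = 569/60 ≈ 9.4833.
For a Normal prior and Normal likelihood with known variance, the posterior is Normal; its mode equals its mean, the precision-weighted average.
Prior precision 1/σ₀² = 1/16 = 0.0625; data precision n/σ² = 6/5 = 1.2.
θ̂ = (0.0625·10 + 1.2·(569/60)) / (0.0625 + 1.2) = 12.005/1.2625 = 4802/505 ≈ 9.509.

θ̂_MAP = 9.509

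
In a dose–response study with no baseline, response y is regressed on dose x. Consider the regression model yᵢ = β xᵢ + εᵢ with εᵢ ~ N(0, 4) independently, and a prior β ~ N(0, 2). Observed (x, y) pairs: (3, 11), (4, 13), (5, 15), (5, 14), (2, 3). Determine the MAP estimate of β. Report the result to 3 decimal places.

log p(β | y) = −Σ(yᵢ − βxᵢ)²/(2·4) − β²/(2·2) + const.
Setting the derivative to zero: Σxᵢ(yᵢ − βxᵢ)/4 − β/2 = 0, so β = Σxᵢyᵢ / (Σxᵢ² + σ²/τ²).
Σxᵢyᵢ = 3·11 + 4·13 + 5·15 + 5·14 + 2·3 = 236; Σxᵢ² = 79; σ²/τ² = 2.
β̂_MAP = 236 / (79 + 2) = 236/81 ≈ 2.914.

β̂_MAP = 2.914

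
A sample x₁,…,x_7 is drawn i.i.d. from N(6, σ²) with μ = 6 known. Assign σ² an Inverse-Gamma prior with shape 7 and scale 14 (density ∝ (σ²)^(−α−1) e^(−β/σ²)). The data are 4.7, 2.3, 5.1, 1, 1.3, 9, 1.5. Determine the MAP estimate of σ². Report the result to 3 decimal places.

σ̂²_MAP = 5.240

Sum of squared deviations about the known mean: SS = (4.7−6)² + (2.3−6)² + (5.1−6)² + (1−6)² + (1.3−6)² + (9−6)² + (1.5−6)² = 92.53.
The Normal likelihood contributes (σ²)^(−n/2) exp(−SS/(2σ²)), so the posterior is Inverse-Gamma(α + n/2, β + SS/2) = Inverse-Gamma(10.5, 60.265).
The mode of Inverse-Gamma(a, b) is b/(a+1) = 60.265/11.5 ≈ 5.240.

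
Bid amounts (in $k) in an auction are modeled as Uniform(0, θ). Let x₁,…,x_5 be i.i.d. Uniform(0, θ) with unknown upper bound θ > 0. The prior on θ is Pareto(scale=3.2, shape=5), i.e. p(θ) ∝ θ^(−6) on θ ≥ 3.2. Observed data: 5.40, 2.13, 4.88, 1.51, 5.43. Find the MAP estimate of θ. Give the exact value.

θ̂_MAP = 5.43

The Uniform(0, θ) likelihood is θ^(−n) for θ ≥ max(xᵢ), zero otherwise. Here max(xᵢ) = 5.43.
Posterior ∝ θ^(−6) · θ^(−5) = θ^(−11) on θ ≥ max(3.2, 5.43) = 5.43.
This density is strictly decreasing in θ, so the posterior mode lies at the lower boundary of the support.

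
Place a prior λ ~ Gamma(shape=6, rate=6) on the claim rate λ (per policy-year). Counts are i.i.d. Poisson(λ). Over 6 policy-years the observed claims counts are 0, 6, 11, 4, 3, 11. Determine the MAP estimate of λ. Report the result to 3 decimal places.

λ̂_MAP = 3.333

Σxᵢ = 0+6+11+4+3+11 = 35, with n = 6.
Posterior ∝ λ^5e^(−6λ) · λ^35e^(−6λ) = λ^40e^(−12λ), i.e. Gamma(shape=41, rate=12).
The mode of a Gamma(a, b) with a ≥ 1 (shape–rate) is (a−1)/b = 40/12 ≈ 3.333.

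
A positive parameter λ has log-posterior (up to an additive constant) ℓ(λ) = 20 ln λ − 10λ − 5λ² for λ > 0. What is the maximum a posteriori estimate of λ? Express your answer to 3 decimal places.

ℓ'(λ) = 20/λ − 10 − 10λ. Setting this to zero and multiplying by λ: 10λ² + 10λ − 20 = 0.
λ = (−10 + √(10² + 4·10·20)) / (2·10) = (−10 + √900) / 20 = (−10 + 30)/20 = 1.
ℓ''(λ) = −20/λ² − 10 < 0, confirming a maximum.

λ̂_MAP = 1.000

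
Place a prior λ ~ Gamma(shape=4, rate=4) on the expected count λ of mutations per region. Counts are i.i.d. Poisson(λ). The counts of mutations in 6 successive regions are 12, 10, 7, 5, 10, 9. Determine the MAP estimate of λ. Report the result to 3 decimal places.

Σxᵢ = 12+10+7+5+10+9 = 53, with n = 6.
Posterior ∝ λ^3e^(−4λ) · λ^53e^(−6λ) = λ^56e^(−10λ), i.e. Gamma(shape=57, rate=10).
The mode of a Gamma(a, b) with a ≥ 1 (shape–rate) is (a−1)/b = 56/10 ≈ 5.600.

λ̂_MAP = 5.600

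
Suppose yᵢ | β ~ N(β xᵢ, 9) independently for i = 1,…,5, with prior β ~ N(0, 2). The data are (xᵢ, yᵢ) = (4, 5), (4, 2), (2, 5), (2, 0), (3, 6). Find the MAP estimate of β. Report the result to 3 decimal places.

β̂_MAP = 1.047

log p(β | y) = −Σ(yᵢ − βxᵢ)²/(2·9) − β²/(2·2) + const.
Setting the derivative to zero: Σxᵢ(yᵢ − βxᵢ)/9 − β/2 = 0, so β = Σxᵢyᵢ / (Σxᵢ² + σ²/τ²).
Σxᵢyᵢ = 4·5 + 4·2 + 2·5 + 2·0 + 3·6 = 56; Σxᵢ² = 49; σ²/τ² = 4.5.
β̂_MAP = 56 / (49 + 4.5) = 56/53.5 ≈ 1.047.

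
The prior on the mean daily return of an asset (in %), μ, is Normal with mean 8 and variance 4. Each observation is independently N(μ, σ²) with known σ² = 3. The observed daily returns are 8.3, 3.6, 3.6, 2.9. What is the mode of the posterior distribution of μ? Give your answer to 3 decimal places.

μ̂_MAP = 5.137

n = 4; x̄ = (8.3 + 3.6 + 3.6 + 2.9)/4 = 18.4/4 = 4.6.
For a Normal prior and Normal likelihood with known variance, the posterior is Normal; its mode equals its mean, the precision-weighted average.
Prior precision 1/σ₀² = 1/4 = 0.25; data precision n/σ² = 4/3.
μ̂ = (0.25·8 + (4/3)·4.6) / (0.25 + 4/3) = (122/15)/(19/12) = 488/95 ≈ 5.137.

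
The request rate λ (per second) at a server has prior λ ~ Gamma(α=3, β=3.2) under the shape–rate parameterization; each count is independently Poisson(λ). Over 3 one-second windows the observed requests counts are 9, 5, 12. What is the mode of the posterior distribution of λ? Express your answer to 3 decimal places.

λ̂_MAP = 4.516

Σxᵢ = 9+5+12 = 26, with n = 3.
Posterior ∝ λ^2e^(−3.2λ) · λ^26e^(−3λ) = λ^28e^(−6.2λ), i.e. Gamma(shape=29, rate=6.2).
The mode of a Gamma(a, b) with a ≥ 1 (shape–rate) is (a−1)/b = 28/6.2 ≈ 4.516.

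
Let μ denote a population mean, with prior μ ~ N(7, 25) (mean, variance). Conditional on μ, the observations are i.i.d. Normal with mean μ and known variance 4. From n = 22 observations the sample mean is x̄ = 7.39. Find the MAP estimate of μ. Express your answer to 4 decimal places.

μ̂_MAP = 7.3872

n = 22, x̄ = 7.39.
For a Normal prior and Normal likelihood with known variance, the posterior is Normal; its mode equals its mean, the precision-weighted average.
Prior precision 1/σ₀² = 1/25 = 0.04; data precision n/σ² = 22/4 = 5.5.
μ̂ = (0.04·7 + 5.5·7.39) / (0.04 + 5.5) = 40.925/5.54 = 8185/1108 ≈ 7.3872.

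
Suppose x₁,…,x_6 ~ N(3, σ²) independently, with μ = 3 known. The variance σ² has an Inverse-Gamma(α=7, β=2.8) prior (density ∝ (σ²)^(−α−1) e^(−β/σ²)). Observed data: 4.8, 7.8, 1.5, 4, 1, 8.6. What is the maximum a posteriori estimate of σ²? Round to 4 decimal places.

Sum of squared deviations about the known mean: SS = (4.8−3)² + (7.8−3)² + (1.5−3)² + (4−3)² + (1−3)² + (8.6−3)² = 64.89.
The Normal likelihood contributes (σ²)^(−n/2) exp(−SS/(2σ²)), so the posterior is Inverse-Gamma(α + n/2, β + SS/2) = Inverse-Gamma(10, 35.245).
The mode of Inverse-Gamma(a, b) is b/(a+1) = 35.245/11 ≈ 3.2041.

σ̂²_MAP = 3.2041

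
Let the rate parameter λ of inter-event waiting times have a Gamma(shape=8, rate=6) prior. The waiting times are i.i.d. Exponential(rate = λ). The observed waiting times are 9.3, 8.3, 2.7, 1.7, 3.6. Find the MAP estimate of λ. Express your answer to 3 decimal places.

λ̂_MAP = 0.380

The Exponential(rate=λ) likelihood is ∝ λ^n e^(−λΣtᵢ). Here n = 5 and Σtᵢ = 9.3 + 8.3 + 2.7 + 1.7 + 3.6 = 25.6.
Posterior ∝ λ^7e^(−6λ) · λ^5e^(−25.6λ) = λ^12e^(−31.6λ), i.e. Gamma(13, 31.6).
Mode = (a−1)/b = 12/31.6 ≈ 0.380.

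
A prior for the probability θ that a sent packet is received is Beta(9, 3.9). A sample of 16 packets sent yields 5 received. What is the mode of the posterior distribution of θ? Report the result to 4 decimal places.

θ̂_MAP = 0.4833

Prior: Beta(9, 3.9).
Data: 5 successes in 16 trials. The binomial likelihood contributes θ^5(1−θ)^11, so the posterior is Beta(9+5, 3.9+11) = Beta(14, 14.9).
For Beta(a, b) with a, b > 1 the mode is (a−1)/(a+b−2) = 13/26.9 ≈ 0.4833.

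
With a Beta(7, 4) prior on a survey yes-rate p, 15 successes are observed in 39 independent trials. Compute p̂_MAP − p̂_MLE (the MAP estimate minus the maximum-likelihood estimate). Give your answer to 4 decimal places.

MAP − MLE = 0.0529

Posterior is Beta(22, 28); MAP = (22−1)/(50−2) = 21/48 ≈ 0.43750.
MLE ignores the prior: p̂_MLE = k/n = 15/39 ≈ 0.38462.
Difference = 21/48 − 15/39 = 11/208 ≈ 0.0529.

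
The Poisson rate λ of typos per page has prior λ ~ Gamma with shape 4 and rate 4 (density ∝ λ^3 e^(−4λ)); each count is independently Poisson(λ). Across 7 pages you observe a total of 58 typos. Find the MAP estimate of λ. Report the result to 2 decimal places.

λ̂_MAP = 5.55

Σxᵢ = 58, n = 7.
Posterior ∝ λ^3e^(−4λ) · λ^58e^(−7λ) = λ^61e^(−11λ), i.e. Gamma(shape=62, rate=11).
The mode of a Gamma(a, b) with a ≥ 1 (shape–rate) is (a−1)/b = 61/11 ≈ 5.55.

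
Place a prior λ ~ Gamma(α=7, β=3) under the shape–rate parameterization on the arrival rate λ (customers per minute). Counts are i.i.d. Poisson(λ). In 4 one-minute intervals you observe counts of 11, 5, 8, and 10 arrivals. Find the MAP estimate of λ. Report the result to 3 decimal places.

λ̂_MAP = 5.714

Σxᵢ = 11+5+8+10 = 34, with n = 4.
Posterior ∝ λ^6e^(−3λ) · λ^34e^(−4λ) = λ^40e^(−7λ), i.e. Gamma(shape=41, rate=7).
The mode of a Gamma(a, b) with a ≥ 1 (shape–rate) is (a−1)/b = 40/7 ≈ 5.714.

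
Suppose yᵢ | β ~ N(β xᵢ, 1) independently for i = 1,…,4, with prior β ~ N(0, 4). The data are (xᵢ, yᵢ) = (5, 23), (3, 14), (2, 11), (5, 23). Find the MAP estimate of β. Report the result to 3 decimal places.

log p(β | y) = −Σ(yᵢ − βxᵢ)²/(2·1) − β²/(2·4) + const.
Setting the derivative to zero: Σxᵢ(yᵢ − βxᵢ)/1 − β/4 = 0, so β = Σxᵢyᵢ / (Σxᵢ² + σ²/τ²).
Σxᵢyᵢ = 5·23 + 3·14 + 2·11 + 5·23 = 294; Σxᵢ² = 63; σ²/τ² = 0.25.
β̂_MAP = 294 / (63 + 0.25) = 294/63.25 ≈ 4.648.

β̂_MAP = 4.648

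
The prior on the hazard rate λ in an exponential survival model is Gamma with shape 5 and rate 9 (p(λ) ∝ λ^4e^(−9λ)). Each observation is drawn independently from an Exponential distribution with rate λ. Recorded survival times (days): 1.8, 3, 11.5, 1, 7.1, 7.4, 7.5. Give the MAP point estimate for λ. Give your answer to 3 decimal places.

The Exponential(rate=λ) likelihood is ∝ λ^n e^(−λΣtᵢ). Here n = 7 and Σtᵢ = 1.8 + 3 + 11.5 + 1 + 7.1 + 7.4 + 7.5 = 39.3.
Posterior ∝ λ^4e^(−9λ) · λ^7e^(−39.3λ) = λ^11e^(−48.3λ), i.e. Gamma(12, 48.3).
Mode = (a−1)/b = 11/48.3 ≈ 0.228.

λ̂_MAP = 0.228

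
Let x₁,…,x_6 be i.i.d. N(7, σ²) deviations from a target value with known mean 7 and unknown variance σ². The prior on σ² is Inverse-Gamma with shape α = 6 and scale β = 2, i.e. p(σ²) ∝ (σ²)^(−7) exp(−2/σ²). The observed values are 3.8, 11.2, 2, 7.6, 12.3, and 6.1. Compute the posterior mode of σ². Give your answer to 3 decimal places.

σ̂²_MAP = 4.307

Sum of squared deviations about the known mean: SS = (3.8−7)² + (11.2−7)² + (2−7)² + (7.6−7)² + (12.3−7)² + (6.1−7)² = 82.14.
The Normal likelihood contributes (σ²)^(−n/2) exp(−SS/(2σ²)), so the posterior is Inverse-Gamma(α + n/2, β + SS/2) = Inverse-Gamma(9, 43.07).
The mode of Inverse-Gamma(a, b) is b/(a+1) = 43.07/10 ≈ 4.307.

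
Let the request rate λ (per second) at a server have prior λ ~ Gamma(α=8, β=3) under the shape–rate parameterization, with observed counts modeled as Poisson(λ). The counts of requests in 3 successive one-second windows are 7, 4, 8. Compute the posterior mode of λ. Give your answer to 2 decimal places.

λ̂_MAP = 4.33

Σxᵢ = 7+4+8 = 19, with n = 3.
Posterior ∝ λ^7e^(−3λ) · λ^19e^(−3λ) = λ^26e^(−6λ), i.e. Gamma(shape=27, rate=6).
The mode of a Gamma(a, b) with a ≥ 1 (shape–rate) is (a−1)/b = 26/6 ≈ 4.33.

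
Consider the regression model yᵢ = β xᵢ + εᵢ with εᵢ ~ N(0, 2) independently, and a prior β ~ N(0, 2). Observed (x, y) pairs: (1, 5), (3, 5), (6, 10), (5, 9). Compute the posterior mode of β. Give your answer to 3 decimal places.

log p(β | y) = −Σ(yᵢ − βxᵢ)²/(2·2) − β²/(2·2) + const.
Setting the derivative to zero: Σxᵢ(yᵢ − βxᵢ)/2 − β/2 = 0, so β = Σxᵢyᵢ / (Σxᵢ² + σ²/τ²).
Σxᵢyᵢ = 1·5 + 3·5 + 6·10 + 5·9 = 125; Σxᵢ² = 71; σ²/τ² = 1.
β̂_MAP = 125 / (71 + 1) = 125/72 ≈ 1.736.

β̂_MAP = 1.736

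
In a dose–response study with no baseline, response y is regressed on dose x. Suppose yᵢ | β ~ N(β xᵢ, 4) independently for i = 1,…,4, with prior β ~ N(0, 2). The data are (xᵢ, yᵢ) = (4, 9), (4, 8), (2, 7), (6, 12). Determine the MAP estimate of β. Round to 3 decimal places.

log p(β | y) = −Σ(yᵢ − βxᵢ)²/(2·4) − β²/(2·2) + const.
Setting the derivative to zero: Σxᵢ(yᵢ − βxᵢ)/4 − β/2 = 0, so β = Σxᵢyᵢ / (Σxᵢ² + σ²/τ²).
Σxᵢyᵢ = 4·9 + 4·8 + 2·7 + 6·12 = 154; Σxᵢ² = 72; σ²/τ² = 2.
β̂_MAP = 154 / (72 + 2) = 154/74 ≈ 2.081.

β̂_MAP = 2.081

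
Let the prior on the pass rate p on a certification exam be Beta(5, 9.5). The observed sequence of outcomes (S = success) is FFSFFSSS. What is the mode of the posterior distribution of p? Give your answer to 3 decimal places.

Prior: Beta(5, 9.5).
Data: 4 successes in 8 trials (from the sequence). The binomial likelihood contributes p^4(1−p)^4, so the posterior is Beta(5+4, 9.5+4) = Beta(9, 13.5).
For Beta(a, b) with a, b > 1 the mode is (a−1)/(a+b−2) = 8/20.5 ≈ 0.390.

p̂_MAP = 0.390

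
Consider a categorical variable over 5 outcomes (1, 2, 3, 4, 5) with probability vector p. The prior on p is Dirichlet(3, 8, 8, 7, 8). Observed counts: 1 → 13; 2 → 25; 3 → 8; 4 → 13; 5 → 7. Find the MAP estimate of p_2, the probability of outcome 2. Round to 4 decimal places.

The posterior is Dirichlet(αᵢ + nᵢ) = Dirichlet(16, 33, 16, 20, 15).
For a Dirichlet(a₁,…,a_K) with all aᵢ > 1, the mode has j-th component (aⱼ − 1)/(Σaᵢ − K).
Here Σaᵢ = 100 and K = 5, so p_2 = (33 − 1)/(100 − 5) = 32/95 ≈ 0.3368.

MAP estimate: 0.3368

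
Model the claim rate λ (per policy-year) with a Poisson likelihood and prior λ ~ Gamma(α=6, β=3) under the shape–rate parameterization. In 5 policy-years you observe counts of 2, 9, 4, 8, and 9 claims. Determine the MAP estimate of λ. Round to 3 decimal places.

Σxᵢ = 2+9+4+8+9 = 32, with n = 5.
Posterior ∝ λ^5e^(−3λ) · λ^32e^(−5λ) = λ^37e^(−8λ), i.e. Gamma(shape=38, rate=8).
The mode of a Gamma(a, b) with a ≥ 1 (shape–rate) is (a−1)/b = 37/8 ≈ 4.625.

λ̂_MAP = 4.625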